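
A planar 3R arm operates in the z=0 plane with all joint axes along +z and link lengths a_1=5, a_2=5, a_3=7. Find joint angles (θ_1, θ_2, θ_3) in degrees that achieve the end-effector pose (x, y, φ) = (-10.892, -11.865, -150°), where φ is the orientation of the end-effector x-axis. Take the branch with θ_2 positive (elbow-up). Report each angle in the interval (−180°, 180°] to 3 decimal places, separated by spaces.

wrist centre = target − a_3·(cos φ, sin φ) = (-4.8298, -8.3650)
cos θ_2 = (93.3004−5²−5²)/(2·5·5) = 0.8660; θ_2 = 30.0020° (elbow-up)
β = atan2(-8.3650,-4.8298) = -120.0015°; ψ = atan2(2.5001,9.3300) = 15.0010°
θ_1 = β − ψ = -135.0025°
θ_3 = φ − θ_1 − θ_2 = -44.9995° (wrapped to (-180°,180°])

-135.002 30.002 -45.000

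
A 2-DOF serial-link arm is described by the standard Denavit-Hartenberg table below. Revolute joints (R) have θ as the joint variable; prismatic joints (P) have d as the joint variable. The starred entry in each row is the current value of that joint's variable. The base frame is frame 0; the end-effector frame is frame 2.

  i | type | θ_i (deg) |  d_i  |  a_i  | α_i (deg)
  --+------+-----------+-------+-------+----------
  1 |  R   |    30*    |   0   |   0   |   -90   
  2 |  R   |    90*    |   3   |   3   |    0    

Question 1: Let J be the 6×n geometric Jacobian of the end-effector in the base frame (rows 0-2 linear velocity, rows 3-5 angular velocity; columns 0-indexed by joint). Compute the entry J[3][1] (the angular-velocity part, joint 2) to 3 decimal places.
-0.500

axis z_1 = (-0.5000,0.8660,0.0000); lever o_n−o_1 = (-1.5000,2.5981,-3.0000)
cross product → J_v[:, 1] = (-2.5981,-1.5000,-0.0000)
J_ω[:, 1] = z_1
entry J[3][1] = -0.5000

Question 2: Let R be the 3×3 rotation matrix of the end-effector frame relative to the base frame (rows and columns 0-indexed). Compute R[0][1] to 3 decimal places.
End-effector y-axis (col 1 of R) = (-0.8660,-0.5000,-0.0000)
R[0][1] = -0.8660

-0.866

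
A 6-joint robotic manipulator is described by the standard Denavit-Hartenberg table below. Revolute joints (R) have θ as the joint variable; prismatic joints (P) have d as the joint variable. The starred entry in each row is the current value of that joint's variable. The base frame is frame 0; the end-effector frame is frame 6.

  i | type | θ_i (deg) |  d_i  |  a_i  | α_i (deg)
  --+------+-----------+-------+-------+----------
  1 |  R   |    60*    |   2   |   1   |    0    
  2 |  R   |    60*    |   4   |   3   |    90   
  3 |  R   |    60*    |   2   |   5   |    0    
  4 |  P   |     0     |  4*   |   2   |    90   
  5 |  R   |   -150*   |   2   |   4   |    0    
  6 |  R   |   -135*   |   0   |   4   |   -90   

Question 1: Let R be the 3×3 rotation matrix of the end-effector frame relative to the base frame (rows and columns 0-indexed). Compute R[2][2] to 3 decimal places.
End-effector z-axis (col 2 of R) = (0.4656,-0.2888,-0.8365)
R[2][2] = -0.8365

-0.837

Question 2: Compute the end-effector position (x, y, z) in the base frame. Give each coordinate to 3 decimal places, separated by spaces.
after link 1: o_1 = (0.5000, 0.8660, 2.0000)
after link 2: o_2 = (-1.0000, 3.4641, 6.0000)
after link 3: o_3 = (-0.5179, 6.6292, 10.3301)
after link 4: o_4 = (2.4462, 9.4952, 12.0622)
after link 5: o_5 = (0.7141, 8.4952, 8.0622)
after link 6: o_6 = (3.8013, 10.8753, 8.9588)

3.801 10.875 8.959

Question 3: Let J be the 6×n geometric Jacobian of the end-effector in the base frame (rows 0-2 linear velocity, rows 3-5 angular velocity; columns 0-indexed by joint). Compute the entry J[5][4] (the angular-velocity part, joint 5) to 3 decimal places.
axis z_4 = (-0.4330,0.7500,-0.5000); lever o_n−o_4 = (1.3552,1.3801,-3.1034)
cross product → J_v[:, 4] = (-1.6375,-2.0214,-1.6140)
J_ω[:, 4] = z_4
entry J[5][4] = -0.5000

-0.500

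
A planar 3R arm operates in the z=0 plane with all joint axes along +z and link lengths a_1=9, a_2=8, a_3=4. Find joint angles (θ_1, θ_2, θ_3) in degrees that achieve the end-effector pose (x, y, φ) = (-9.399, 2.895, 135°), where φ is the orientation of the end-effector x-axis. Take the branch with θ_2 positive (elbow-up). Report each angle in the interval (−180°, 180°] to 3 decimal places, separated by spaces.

wrist centre = target − a_3·(cos φ, sin φ) = (-6.5706, 0.0666)
cos θ_2 = (43.1769−9²−8²)/(2·9·8) = -0.7071; θ_2 = 134.9999° (elbow-up)
β = atan2(0.0666,-6.5706) = 179.4195°; ψ = atan2(5.6569,3.3432) = 59.4173°
θ_1 = β − ψ = 120.0022°
θ_3 = φ − θ_1 − θ_2 = -120.0021° (wrapped to (-180°,180°])

120.002 135.000 -120.002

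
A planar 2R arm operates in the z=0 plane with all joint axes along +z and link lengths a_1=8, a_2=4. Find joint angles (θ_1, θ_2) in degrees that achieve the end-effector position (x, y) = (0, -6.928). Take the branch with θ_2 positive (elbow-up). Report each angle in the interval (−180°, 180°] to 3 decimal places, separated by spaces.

cos θ_2 = (47.9972−8²−4²)/(2·8·4) = -0.5000; θ_2 = 120.0029° (elbow-up)
β = atan2(-6.9280,0.0000) = -90.0000°; ψ = atan2(3.4640,5.9998) = 30.0000°
θ_1 = β − ψ = -120.0000°

-120.000 120.003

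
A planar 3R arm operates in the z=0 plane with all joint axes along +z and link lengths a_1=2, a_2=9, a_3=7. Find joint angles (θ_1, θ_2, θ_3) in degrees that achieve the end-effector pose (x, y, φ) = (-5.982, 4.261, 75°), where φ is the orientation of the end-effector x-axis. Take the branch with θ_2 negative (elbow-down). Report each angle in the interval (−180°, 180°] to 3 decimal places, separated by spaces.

-54.418 -120.010 -110.572

wrist centre = target − a_3·(cos φ, sin φ) = (-7.7937, -2.5005)
cos θ_2 = (66.9947−2²−9²)/(2·2·9) = -0.5001; θ_2 = -120.0098° (elbow-down)
β = atan2(-2.5005,-7.7937) = -162.2121°; ψ = atan2(-7.7935,-2.5013) = -107.7942°
θ_1 = β − ψ = -54.4179°
θ_3 = φ − θ_1 − θ_2 = -110.5723° (wrapped to (-180°,180°])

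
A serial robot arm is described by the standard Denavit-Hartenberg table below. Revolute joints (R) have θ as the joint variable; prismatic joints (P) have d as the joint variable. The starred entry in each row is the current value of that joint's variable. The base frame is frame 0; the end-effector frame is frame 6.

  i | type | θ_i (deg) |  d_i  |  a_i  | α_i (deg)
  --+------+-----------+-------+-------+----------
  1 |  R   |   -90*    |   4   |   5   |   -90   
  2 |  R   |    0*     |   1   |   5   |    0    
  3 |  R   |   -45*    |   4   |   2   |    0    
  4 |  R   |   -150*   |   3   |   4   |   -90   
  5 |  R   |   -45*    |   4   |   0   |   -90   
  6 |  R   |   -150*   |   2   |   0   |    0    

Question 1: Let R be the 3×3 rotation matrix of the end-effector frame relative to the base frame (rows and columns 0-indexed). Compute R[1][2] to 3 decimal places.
End-effector z-axis (col 2 of R) = (-0.7071,0.6830,-0.1830)
R[1][2] = 0.6830

0.683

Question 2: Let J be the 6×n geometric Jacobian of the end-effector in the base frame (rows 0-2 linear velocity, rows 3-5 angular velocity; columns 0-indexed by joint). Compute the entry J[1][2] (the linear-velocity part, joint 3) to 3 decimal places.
axis z_2 = (1.0000,0.0000,0.0000); lever o_n−o_2 = (5.5858,4.8508,3.8766)
cross product → J_v[:, 2] = (-0.0000,-3.8766,4.8508)
J_ω[:, 2] = z_2
entry J[1][2] = -3.8766

-3.877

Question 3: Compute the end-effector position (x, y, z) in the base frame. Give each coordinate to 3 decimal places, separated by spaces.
6.586 -5.149 7.877

after link 1: o_1 = (0.0000, -5.0000, 4.0000)
after link 2: o_2 = (1.0000, -10.0000, 4.0000)
after link 3: o_3 = (5.0000, -11.4142, 5.4142)
after link 4: o_4 = (8.0000, -7.5505, 4.3789)
after link 5: o_5 = (8.0000, -6.5152, 8.2426)
after link 6: o_6 = (6.5858, -5.1492, 7.8766)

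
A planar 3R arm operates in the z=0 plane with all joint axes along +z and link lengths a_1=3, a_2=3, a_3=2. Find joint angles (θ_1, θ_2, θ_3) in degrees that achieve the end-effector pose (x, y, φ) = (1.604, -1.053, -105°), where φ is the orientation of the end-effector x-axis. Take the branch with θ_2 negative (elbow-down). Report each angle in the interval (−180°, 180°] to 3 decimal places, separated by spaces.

wrist centre = target − a_3·(cos φ, sin φ) = (2.1216, 0.8789)
cos θ_2 = (5.2737−3²−3²)/(2·3·3) = -0.7070; θ_2 = -134.9926° (elbow-down)
β = atan2(0.8789,2.1216) = 22.5009°; ψ = atan2(-2.1216,0.8790) = -67.4963°
θ_1 = β − ψ = 89.9972°
θ_3 = φ − θ_1 − θ_2 = -60.0046° (wrapped to (-180°,180°])

89.997 -134.993 -60.005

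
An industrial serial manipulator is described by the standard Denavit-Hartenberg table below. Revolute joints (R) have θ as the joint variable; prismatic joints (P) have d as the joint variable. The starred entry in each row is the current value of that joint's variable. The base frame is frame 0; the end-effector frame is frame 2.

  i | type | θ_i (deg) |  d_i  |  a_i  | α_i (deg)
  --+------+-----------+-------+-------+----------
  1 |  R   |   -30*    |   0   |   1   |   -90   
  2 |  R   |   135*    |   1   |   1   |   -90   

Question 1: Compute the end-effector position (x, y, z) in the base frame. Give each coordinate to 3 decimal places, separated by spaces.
after link 1: o_1 = (0.8660, -0.5000, 0.0000)
after link 2: o_2 = (0.7537, 0.7196, -0.7071)

0.754 0.720 -0.707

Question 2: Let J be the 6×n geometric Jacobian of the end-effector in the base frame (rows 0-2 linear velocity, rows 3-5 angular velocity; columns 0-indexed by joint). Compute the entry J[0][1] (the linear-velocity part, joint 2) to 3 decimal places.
axis z_1 = (0.5000,0.8660,0.0000); lever o_n−o_1 = (-0.1124,1.2196,-0.7071)
cross product → J_v[:, 1] = (-0.6124,0.3536,0.7071)
J_ω[:, 1] = z_1
entry J[0][1] = -0.6124

-0.612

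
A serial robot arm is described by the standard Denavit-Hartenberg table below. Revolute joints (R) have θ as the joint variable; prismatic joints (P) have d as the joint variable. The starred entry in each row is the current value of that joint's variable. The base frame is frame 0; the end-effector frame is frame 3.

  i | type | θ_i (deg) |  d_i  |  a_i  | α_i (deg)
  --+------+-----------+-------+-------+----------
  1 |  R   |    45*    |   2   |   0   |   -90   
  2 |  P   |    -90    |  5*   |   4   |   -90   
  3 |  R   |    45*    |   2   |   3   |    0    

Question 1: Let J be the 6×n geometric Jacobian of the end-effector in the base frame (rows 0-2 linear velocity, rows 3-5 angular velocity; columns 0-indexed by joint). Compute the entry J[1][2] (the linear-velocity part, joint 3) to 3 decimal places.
axis z_2 = (0.7071,0.7071,-0.0000); lever o_n−o_2 = (2.9142,-0.0858,2.1213)
cross product → J_v[:, 2] = (1.5000,-1.5000,-2.1213)
J_ω[:, 2] = z_2
entry J[1][2] = -1.5000

-1.500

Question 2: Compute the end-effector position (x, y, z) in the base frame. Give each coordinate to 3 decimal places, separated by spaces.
after link 1: o_1 = (0.0000, 0.0000, 2.0000)
after link 2: o_2 = (-3.5355, 3.5355, 6.0000)
after link 3: o_3 = (-0.6213, 3.4497, 8.1213)

-0.621 3.450 8.121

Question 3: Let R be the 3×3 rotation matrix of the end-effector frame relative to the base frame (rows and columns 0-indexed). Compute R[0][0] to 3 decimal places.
End-effector x-axis (col 0 of R) = (0.5000,-0.5000,0.7071)
R[0][0] = 0.5000

0.500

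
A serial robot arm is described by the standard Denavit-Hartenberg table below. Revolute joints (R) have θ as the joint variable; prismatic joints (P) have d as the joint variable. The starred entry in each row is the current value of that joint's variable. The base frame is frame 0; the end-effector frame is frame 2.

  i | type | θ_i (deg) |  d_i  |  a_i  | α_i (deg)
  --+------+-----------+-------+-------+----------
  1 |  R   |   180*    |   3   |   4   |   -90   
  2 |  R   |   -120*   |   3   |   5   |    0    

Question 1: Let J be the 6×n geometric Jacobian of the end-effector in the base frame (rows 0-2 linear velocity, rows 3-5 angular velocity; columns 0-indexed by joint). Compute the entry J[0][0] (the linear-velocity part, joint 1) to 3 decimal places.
3.000

axis z_0 = ẑ; lever o_n−o_0 = (-1.5000,-3.0000,7.3301)
cross product → J_v[:, 0] = (3.0000,-1.5000,0.0000)
J_ω[:, 0] = z_0
entry J[0][0] = 3.0000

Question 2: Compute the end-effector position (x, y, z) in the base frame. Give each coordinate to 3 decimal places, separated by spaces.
after link 1: o_1 = (-4.0000, 0.0000, 3.0000)
after link 2: o_2 = (-1.5000, -3.0000, 7.3301)

-1.500 -3.000 7.330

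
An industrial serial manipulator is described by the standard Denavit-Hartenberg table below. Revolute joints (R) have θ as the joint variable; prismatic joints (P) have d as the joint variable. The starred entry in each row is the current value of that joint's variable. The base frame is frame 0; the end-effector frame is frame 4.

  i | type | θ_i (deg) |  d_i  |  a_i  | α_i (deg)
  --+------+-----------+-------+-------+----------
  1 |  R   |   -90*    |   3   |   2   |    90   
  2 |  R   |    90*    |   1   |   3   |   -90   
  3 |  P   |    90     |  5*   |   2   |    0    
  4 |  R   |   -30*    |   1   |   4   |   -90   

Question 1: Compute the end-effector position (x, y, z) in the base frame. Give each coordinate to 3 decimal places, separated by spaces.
after link 1: o_1 = (0.0000, -2.0000, 3.0000)
after link 2: o_2 = (-1.0000, -2.0000, 6.0000)
after link 3: o_3 = (1.0000, 3.0000, 6.0000)
after link 4: o_4 = (4.4641, 4.0000, 8.0000)

4.464 4.000 8.000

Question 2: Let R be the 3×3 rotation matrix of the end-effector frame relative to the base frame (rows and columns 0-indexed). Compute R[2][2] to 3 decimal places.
End-effector z-axis (col 2 of R) = (0.5000,0.0000,-0.8660)
R[2][2] = -0.8660

-0.866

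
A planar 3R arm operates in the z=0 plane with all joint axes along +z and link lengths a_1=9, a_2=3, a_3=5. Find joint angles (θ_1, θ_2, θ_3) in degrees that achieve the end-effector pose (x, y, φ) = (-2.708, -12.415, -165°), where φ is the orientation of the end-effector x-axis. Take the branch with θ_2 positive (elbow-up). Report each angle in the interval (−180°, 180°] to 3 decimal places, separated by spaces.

wrist centre = target − a_3·(cos φ, sin φ) = (2.1216, -11.1209)
cos θ_2 = (128.1758−9²−3²)/(2·9·3) = 0.7070; θ_2 = 45.0119° (elbow-up)
β = atan2(-11.1209,2.1216) = -79.1990°; ψ = atan2(2.1218,11.1209) = 10.8017°
θ_1 = β − ψ = -90.0007°
θ_3 = φ − θ_1 − θ_2 = -120.0112° (wrapped to (-180°,180°])

-90.001 45.012 -120.011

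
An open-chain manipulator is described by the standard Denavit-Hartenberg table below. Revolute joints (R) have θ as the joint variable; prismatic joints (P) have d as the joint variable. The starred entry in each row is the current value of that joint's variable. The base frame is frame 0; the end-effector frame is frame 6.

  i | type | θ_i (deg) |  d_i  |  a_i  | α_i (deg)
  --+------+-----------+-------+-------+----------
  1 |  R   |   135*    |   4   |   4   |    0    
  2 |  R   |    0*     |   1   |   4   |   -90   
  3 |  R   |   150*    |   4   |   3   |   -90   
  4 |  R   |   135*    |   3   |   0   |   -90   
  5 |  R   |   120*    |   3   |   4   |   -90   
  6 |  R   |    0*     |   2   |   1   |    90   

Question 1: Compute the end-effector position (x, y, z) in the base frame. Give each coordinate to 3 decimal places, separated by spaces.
after link 1: o_1 = (-2.8284, 2.8284, 4.0000)
after link 2: o_2 = (-5.6569, 5.6569, 5.0000)
after link 3: o_3 = (-6.6482, 0.9913, 3.5000)
after link 4: o_4 = (-5.5875, -0.0694, 6.0981)
after link 5: o_5 = (-9.7453, -0.9116, 3.4516)
after link 6: o_6 = (-9.8474, -3.0415, 2.7785)

-9.847 -3.041 2.779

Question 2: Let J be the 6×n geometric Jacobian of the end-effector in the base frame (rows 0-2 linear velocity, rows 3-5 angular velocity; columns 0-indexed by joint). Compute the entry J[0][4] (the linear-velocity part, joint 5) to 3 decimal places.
1.273

axis z_4 = (-0.9330,-0.0670,0.3536); lever o_n−o_4 = (-4.2599,-2.9721,-3.3196)
cross product → J_v[:, 4] = (1.2732,-4.6033,2.4877)
J_ω[:, 4] = z_4
entry J[0][4] = 1.2732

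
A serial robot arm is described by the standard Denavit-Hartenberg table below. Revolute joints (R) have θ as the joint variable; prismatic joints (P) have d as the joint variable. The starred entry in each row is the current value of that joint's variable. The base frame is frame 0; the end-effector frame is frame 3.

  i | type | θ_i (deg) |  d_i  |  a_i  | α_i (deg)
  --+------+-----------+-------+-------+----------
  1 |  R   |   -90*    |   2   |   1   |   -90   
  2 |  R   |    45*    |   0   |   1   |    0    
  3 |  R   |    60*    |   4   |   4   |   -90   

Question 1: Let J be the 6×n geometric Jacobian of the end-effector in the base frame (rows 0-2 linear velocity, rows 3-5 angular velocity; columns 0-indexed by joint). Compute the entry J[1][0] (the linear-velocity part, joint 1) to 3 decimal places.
axis z_0 = ẑ; lever o_n−o_0 = (4.0000,-0.6718,-2.5708)
cross product → J_v[:, 0] = (0.6718,4.0000,-0.0000)
J_ω[:, 0] = z_0
entry J[1][0] = 4.0000

4.000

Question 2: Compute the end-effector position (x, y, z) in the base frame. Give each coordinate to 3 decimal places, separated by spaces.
after link 1: o_1 = (0.0000, -1.0000, 2.0000)
after link 2: o_2 = (0.0000, -1.7071, 1.2929)
after link 3: o_3 = (4.0000, -0.6718, -2.5708)

4.000 -0.672 -2.571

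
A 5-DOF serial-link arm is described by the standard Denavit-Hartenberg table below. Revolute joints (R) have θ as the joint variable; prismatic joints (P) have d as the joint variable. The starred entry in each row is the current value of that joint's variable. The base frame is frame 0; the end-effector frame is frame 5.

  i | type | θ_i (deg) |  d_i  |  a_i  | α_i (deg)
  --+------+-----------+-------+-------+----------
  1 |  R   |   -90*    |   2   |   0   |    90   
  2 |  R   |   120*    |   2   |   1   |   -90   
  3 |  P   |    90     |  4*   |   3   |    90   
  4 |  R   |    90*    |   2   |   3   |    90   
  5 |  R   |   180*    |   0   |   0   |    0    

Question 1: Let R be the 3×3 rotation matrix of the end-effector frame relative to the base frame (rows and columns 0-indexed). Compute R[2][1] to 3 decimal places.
End-effector y-axis (col 1 of R) = (0.0000,-0.5000,-0.8660)
R[2][1] = -0.8660

-0.866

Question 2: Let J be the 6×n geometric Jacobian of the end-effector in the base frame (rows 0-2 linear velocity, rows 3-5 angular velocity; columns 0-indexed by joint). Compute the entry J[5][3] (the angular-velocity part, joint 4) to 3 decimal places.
axis z_3 = (-0.0000,0.5000,0.8660); lever o_n−o_3 = (-0.0000,3.5981,0.2321)
cross product → J_v[:, 3] = (-3.0000,-0.0000,0.0000)
J_ω[:, 3] = z_3
entry J[5][3] = 0.8660

0.866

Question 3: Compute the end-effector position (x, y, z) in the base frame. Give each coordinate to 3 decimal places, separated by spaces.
1.000 7.562 1.098

after link 1: o_1 = (0.0000, 0.0000, 2.0000)
after link 2: o_2 = (-2.0000, 0.5000, 2.8660)
after link 3: o_3 = (1.0000, 3.9641, 0.8660)
after link 4: o_4 = (1.0000, 7.5622, 1.0981)
after link 5: o_5 = (1.0000, 7.5622, 1.0981)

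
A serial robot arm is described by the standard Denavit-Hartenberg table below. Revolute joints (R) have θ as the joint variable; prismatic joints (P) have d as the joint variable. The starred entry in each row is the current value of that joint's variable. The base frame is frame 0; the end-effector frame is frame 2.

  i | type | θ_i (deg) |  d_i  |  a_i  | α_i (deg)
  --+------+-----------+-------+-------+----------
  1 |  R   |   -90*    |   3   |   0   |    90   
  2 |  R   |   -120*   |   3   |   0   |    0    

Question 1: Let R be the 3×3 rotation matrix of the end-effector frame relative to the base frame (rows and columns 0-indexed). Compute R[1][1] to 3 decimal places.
-0.866

End-effector y-axis (col 1 of R) = (0.0000,-0.8660,-0.5000)
R[1][1] = -0.8660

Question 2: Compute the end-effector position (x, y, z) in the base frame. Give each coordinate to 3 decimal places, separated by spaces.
-3.000 -0.000 3.000

after link 1: o_1 = (0.0000, 0.0000, 3.0000)
after link 2: o_2 = (-3.0000, -0.0000, 3.0000)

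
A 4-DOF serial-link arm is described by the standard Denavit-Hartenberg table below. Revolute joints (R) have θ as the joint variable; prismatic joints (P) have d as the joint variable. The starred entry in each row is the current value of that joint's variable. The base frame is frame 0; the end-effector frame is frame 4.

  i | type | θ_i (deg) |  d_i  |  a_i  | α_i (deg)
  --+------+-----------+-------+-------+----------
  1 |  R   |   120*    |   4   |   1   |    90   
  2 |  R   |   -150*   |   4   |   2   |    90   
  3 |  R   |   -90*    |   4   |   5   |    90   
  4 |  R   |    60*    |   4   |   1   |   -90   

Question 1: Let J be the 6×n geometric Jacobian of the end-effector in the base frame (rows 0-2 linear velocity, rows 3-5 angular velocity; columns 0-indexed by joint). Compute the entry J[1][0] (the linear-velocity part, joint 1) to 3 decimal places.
axis z_0 = ẑ; lever o_n−o_0 = (-1.4486,-0.4910,9.2141)
cross product → J_v[:, 0] = (0.4910,-1.4486,0.0000)
J_ω[:, 0] = z_0
entry J[1][0] = -1.4486

-1.449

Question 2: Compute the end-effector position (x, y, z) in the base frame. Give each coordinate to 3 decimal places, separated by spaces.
after link 1: o_1 = (-0.5000, 0.8660, 4.0000)
after link 2: o_2 = (3.8301, 1.3660, 3.0000)
after link 3: o_3 = (0.5000, -2.8660, 6.4641)
after link 4: o_4 = (-1.4486, -0.4910, 9.2141)

-1.449 -0.491 9.214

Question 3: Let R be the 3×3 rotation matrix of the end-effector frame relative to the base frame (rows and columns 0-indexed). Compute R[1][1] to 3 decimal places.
End-effector y-axis (col 1 of R) = (0.4330,-0.7500,-0.5000)
R[1][1] = -0.7500

-0.750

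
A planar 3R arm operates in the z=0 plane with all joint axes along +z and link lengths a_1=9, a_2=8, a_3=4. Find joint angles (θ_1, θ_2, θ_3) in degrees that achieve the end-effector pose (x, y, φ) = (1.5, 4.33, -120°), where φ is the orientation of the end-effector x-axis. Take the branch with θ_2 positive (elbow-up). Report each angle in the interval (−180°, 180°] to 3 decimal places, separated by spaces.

wrist centre = target − a_3·(cos φ, sin φ) = (3.5000, 7.7941)
cos θ_2 = (72.9980−9²−8²)/(2·9·8) = -0.5000; θ_2 = 120.0009° (elbow-up)
β = atan2(7.7941,3.5000) = 65.8172°; ψ = atan2(6.9281,4.9999) = 54.1828°
θ_1 = β − ψ = 11.6344°
θ_3 = φ − θ_1 − θ_2 = 108.3647° (wrapped to (-180°,180°])

11.634 120.001 108.365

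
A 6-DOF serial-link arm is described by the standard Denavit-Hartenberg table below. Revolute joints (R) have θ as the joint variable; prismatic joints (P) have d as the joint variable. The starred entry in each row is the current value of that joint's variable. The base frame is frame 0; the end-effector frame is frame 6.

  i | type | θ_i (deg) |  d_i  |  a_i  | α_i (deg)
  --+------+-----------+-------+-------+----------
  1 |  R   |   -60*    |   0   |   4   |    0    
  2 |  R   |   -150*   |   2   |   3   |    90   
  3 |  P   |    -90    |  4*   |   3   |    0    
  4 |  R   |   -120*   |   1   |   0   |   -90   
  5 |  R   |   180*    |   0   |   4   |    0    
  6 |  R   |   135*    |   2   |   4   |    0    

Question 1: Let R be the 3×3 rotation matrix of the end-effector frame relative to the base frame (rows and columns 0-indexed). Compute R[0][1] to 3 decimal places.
0.177

End-effector y-axis (col 1 of R) = (0.1768,-0.9186,0.3536)
R[0][1] = 0.1768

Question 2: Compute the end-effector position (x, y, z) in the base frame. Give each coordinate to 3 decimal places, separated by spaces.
3.303 4.823 -3.318

after link 1: o_1 = (2.0000, -3.4641, 0.0000)
after link 2: o_2 = (-0.5981, -1.9641, 2.0000)
after link 3: o_3 = (1.4019, 1.5000, -1.0000)
after link 4: o_4 = (1.9019, 2.3660, -1.0000)
after link 5: o_5 = (-1.0981, 4.0981, -3.0000)
after link 6: o_6 = (3.3035, 4.8228, -3.3178)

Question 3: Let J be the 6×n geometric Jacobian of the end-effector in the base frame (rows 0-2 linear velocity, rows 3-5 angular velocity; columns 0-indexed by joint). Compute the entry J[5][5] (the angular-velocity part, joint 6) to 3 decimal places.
axis z_5 = (0.4330,-0.2500,-0.8660); lever o_n−o_5 = (4.4016,0.7247,-0.3178)
cross product → J_v[:, 5] = (0.7071,-3.6742,1.4142)
J_ω[:, 5] = z_5
entry J[5][5] = -0.8660

-0.866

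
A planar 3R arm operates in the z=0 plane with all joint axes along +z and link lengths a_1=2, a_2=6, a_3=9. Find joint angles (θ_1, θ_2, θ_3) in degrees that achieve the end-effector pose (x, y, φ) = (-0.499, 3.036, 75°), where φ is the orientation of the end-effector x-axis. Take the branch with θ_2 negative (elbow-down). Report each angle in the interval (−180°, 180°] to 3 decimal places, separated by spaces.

wrist centre = target − a_3·(cos φ, sin φ) = (-2.8284, -5.6573)
cos θ_2 = (40.0051−2²−6²)/(2·2·6) = 0.0002; θ_2 = -89.9878° (elbow-down)
β = atan2(-5.6573,-2.8284) = -116.5627°; ψ = atan2(-6.0000,2.0013) = -71.5541°
θ_1 = β − ψ = -45.0086°
θ_3 = φ − θ_1 − θ_2 = -150.0036° (wrapped to (-180°,180°])

-45.009 -89.988 -150.004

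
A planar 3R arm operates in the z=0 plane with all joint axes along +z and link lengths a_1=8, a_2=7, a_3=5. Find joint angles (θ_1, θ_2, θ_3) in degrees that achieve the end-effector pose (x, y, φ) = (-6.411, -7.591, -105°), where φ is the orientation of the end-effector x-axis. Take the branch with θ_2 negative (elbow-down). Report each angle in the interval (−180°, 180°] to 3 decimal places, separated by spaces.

-93.290 -134.997 123.287

wrist centre = target − a_3·(cos φ, sin φ) = (-5.1169, -2.7614)
cos θ_2 = (33.8079−8²−7²)/(2·8·7) = -0.7071; θ_2 = -134.9972° (elbow-down)
β = atan2(-2.7614,-5.1169) = -151.6462°; ψ = atan2(-4.9500,3.0505) = -58.3560°
θ_1 = β − ψ = -93.2902°
θ_3 = φ − θ_1 − θ_2 = 123.2874° (wrapped to (-180°,180°])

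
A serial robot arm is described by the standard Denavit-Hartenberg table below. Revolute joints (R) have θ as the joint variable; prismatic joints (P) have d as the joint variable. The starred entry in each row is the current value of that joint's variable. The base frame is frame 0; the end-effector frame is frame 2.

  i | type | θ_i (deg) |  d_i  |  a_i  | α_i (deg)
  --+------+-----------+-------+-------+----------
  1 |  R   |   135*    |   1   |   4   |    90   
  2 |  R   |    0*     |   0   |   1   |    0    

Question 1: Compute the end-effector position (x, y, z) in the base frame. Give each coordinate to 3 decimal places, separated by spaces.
-3.536 3.536 1.000

after link 1: o_1 = (-2.8284, 2.8284, 1.0000)
after link 2: o_2 = (-3.5355, 3.5355, 1.0000)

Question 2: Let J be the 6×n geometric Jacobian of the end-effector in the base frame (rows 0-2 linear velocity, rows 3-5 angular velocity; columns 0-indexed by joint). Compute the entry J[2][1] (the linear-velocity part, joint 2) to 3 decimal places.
axis z_1 = (0.7071,0.7071,0.0000); lever o_n−o_1 = (-0.7071,0.7071,0.0000)
cross product → J_v[:, 1] = (-0.0000,-0.0000,1.0000)
J_ω[:, 1] = z_1
entry J[2][1] = 1.0000

1.000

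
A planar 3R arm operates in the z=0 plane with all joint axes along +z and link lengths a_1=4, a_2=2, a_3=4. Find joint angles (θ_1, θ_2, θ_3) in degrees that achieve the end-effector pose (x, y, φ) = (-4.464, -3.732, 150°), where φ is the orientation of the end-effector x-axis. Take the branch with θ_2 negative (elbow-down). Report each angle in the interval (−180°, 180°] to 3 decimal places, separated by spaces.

-89.997 -30.006 -89.997

wrist centre = target − a_3·(cos φ, sin φ) = (-0.9999, -5.7320)
cos θ_2 = (33.8556−4²−2²)/(2·4·2) = 0.8660; θ_2 = -30.0056° (elbow-down)
β = atan2(-5.7320,-0.9999) = -99.8952°; ψ = atan2(-1.0002,5.7320) = -9.8979°
θ_1 = β − ψ = -89.9973°
θ_3 = φ − θ_1 − θ_2 = -89.9971° (wrapped to (-180°,180°])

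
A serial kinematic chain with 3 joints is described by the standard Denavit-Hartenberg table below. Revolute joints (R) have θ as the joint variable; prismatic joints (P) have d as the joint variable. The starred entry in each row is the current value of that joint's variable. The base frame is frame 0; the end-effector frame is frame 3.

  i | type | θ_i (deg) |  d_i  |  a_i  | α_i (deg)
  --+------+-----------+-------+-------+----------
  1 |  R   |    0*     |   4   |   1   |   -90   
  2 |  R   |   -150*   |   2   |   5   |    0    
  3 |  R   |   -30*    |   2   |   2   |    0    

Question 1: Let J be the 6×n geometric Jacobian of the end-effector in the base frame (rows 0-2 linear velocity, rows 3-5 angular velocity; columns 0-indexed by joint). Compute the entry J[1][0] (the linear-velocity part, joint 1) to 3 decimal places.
-5.330

axis z_0 = ẑ; lever o_n−o_0 = (-5.3301,4.0000,6.5000)
cross product → J_v[:, 0] = (-4.0000,-5.3301,0.0000)
J_ω[:, 0] = z_0
entry J[1][0] = -5.3301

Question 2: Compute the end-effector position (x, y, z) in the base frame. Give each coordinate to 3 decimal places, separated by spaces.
-5.330 4.000 6.500

after link 1: o_1 = (1.0000, 0.0000, 4.0000)
after link 2: o_2 = (-3.3301, 2.0000, 6.5000)
after link 3: o_3 = (-5.3301, 4.0000, 6.5000)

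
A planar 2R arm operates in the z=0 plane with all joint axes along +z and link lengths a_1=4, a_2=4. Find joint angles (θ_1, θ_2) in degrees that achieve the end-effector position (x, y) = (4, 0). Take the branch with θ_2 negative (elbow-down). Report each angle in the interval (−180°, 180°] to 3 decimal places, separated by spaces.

60.000 -120.000

cos θ_2 = (16.0000−4²−4²)/(2·4·4) = -0.5000; θ_2 = -120.0000° (elbow-down)
β = atan2(0.0000,4.0000) = 0.0000°; ψ = atan2(-3.4641,2.0000) = -60.0000°
θ_1 = β − ψ = 60.0000°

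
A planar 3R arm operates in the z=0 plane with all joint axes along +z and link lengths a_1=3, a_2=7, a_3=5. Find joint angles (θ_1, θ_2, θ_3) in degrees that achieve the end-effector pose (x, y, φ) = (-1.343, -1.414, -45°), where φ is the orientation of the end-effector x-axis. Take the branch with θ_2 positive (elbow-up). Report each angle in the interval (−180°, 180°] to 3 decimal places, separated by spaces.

44.996 135.001 135.003

wrist centre = target − a_3·(cos φ, sin φ) = (-4.8785, 2.1215)
cos θ_2 = (28.3010−3²−7²)/(2·3·7) = -0.7071; θ_2 = 135.0010° (elbow-up)
β = atan2(2.1215,-4.8785) = 156.4972°; ψ = atan2(4.9497,-1.9498) = 111.5011°
θ_1 = β − ψ = 44.9961°
θ_3 = φ − θ_1 − θ_2 = 135.0029° (wrapped to (-180°,180°])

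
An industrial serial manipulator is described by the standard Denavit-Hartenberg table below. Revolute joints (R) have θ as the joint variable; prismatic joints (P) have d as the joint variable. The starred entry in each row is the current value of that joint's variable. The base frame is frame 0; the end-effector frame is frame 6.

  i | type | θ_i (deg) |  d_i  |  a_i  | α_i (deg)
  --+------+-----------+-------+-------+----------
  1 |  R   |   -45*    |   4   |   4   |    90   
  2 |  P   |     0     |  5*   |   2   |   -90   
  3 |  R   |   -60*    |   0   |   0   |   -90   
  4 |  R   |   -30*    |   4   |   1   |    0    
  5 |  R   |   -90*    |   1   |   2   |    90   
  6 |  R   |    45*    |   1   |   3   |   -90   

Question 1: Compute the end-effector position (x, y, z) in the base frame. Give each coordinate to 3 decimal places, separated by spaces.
after link 1: o_1 = (2.8284, -2.8284, 4.0000)
after link 2: o_2 = (0.7071, -7.7782, 4.0000)
after link 3: o_3 = (0.7071, -7.7782, 4.0000)
after link 4: o_4 = (4.3467, -9.6500, 4.5000)
after link 5: o_5 = (5.5714, -8.9429, 6.2321)
after link 6: o_6 = (8.1191, -7.6309, 7.5692)

8.119 -7.631 7.569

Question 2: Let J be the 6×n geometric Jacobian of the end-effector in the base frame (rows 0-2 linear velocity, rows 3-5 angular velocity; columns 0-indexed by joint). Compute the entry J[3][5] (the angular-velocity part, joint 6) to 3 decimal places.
axis z_5 = (0.2241,0.8365,-0.5000); lever o_n−o_5 = (2.5477,1.3120,1.3371)
cross product → J_v[:, 5] = (1.7745,-1.5736,-1.8371)
J_ω[:, 5] = z_5
entry J[3][5] = 0.2241

0.224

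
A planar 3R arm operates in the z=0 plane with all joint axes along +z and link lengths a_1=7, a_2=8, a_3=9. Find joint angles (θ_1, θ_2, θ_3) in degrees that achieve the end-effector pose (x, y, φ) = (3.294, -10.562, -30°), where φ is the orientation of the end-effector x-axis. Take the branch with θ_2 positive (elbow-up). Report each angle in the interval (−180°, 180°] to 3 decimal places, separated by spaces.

wrist centre = target − a_3·(cos φ, sin φ) = (-4.5002, -6.0620)
cos θ_2 = (56.9999−7²−8²)/(2·7·8) = -0.5000; θ_2 = 120.0001° (elbow-up)
β = atan2(-6.0620,-4.5002) = -126.5890°; ψ = atan2(6.9282,3.0000) = 66.5868°
θ_1 = β − ψ = -193.1758°
θ_3 = φ − θ_1 − θ_2 = 43.1757° (wrapped to (-180°,180°])

166.824 120.000 43.176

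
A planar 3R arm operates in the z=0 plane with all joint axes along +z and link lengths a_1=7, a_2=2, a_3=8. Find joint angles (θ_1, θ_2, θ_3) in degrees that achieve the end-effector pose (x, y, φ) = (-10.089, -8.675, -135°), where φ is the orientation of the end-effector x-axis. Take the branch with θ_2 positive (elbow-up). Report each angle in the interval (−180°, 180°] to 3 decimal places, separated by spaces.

-156.497 149.993 -128.496

wrist centre = target − a_3·(cos φ, sin φ) = (-4.4321, -3.0181)
cos θ_2 = (28.7531−7²−2²)/(2·7·2) = -0.8660; θ_2 = 149.9925° (elbow-up)
β = atan2(-3.0181,-4.4321) = -145.7464°; ψ = atan2(1.0002,5.2681) = 10.7505°
θ_1 = β − ψ = -156.4969°
θ_3 = φ − θ_1 − θ_2 = -128.4956° (wrapped to (-180°,180°])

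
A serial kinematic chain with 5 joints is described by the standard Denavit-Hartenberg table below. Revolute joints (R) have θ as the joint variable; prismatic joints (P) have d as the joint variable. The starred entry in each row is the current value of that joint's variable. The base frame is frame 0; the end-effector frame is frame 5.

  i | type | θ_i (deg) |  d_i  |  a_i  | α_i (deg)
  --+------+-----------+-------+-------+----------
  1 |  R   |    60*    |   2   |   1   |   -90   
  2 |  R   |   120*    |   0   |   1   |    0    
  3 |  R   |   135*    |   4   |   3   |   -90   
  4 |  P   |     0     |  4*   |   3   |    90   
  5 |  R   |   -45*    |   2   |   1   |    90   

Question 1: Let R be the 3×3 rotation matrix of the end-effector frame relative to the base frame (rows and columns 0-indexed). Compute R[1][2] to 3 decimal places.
-0.433

End-effector z-axis (col 2 of R) = (-0.2500,-0.4330,-0.8660)
R[1][2] = -0.4330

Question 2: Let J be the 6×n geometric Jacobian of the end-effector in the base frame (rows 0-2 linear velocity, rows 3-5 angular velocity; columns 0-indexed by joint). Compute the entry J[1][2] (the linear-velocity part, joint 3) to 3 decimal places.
6.349

axis z_2 = (-0.8660,0.5000,0.0000); lever o_n−o_2 = (-4.4738,4.2512,7.3308)
cross product → J_v[:, 2] = (3.6654,6.3487,-1.4448)
J_ω[:, 2] = z_2
entry J[1][2] = 6.3487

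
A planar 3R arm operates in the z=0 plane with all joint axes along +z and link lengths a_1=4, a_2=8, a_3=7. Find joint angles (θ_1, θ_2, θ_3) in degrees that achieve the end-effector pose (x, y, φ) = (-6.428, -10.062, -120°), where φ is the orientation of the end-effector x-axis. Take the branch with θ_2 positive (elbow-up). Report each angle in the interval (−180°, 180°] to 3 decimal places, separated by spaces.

107.582 150.005 -17.586

wrist centre = target − a_3·(cos φ, sin φ) = (-2.9280, -3.9998)
cos θ_2 = (24.5718−4²−8²)/(2·4·8) = -0.8661; θ_2 = 150.0047° (elbow-up)
β = atan2(-3.9998,-2.9280) = -126.2053°; ψ = atan2(3.9994,-2.9285) = 126.2129°
θ_1 = β − ψ = -252.4183°
θ_3 = φ − θ_1 − θ_2 = -17.5864° (wrapped to (-180°,180°])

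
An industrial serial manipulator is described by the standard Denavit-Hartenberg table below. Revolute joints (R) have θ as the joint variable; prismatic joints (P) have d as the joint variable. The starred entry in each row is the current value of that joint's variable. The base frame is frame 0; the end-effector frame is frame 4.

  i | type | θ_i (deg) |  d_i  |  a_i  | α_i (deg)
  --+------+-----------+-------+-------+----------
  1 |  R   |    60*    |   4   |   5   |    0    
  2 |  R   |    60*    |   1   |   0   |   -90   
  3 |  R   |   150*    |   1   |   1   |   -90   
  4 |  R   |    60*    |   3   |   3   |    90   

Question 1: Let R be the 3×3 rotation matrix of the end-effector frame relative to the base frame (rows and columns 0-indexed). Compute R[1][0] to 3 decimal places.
End-effector x-axis (col 0 of R) = (0.9665,0.0580,-0.2500)
R[1][0] = 0.0580

0.058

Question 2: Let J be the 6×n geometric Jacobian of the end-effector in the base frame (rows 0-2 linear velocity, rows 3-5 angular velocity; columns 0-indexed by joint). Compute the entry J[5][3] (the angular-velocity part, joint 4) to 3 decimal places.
axis z_3 = (0.2500,-0.4330,0.8660); lever o_n−o_3 = (3.6495,-1.1250,1.8481)
cross product → J_v[:, 3] = (0.1740,2.6986,1.2990)
J_ω[:, 3] = z_3
entry J[5][3] = 0.8660

0.866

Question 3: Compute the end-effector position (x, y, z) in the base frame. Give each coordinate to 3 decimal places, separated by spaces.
after link 1: o_1 = (2.5000, 4.3301, 4.0000)
after link 2: o_2 = (2.5000, 4.3301, 5.0000)
after link 3: o_3 = (2.0670, 3.0801, 4.5000)
after link 4: o_4 = (5.7165, 1.9551, 6.3481)

5.717 1.955 6.348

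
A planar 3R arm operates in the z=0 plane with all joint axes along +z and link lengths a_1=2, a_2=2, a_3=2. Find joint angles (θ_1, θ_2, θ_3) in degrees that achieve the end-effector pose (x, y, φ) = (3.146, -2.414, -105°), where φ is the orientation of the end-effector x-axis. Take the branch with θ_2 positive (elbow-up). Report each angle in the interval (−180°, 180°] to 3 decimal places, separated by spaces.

-30.008 45.022 -120.014

wrist centre = target − a_3·(cos φ, sin φ) = (3.6636, -0.4821)
cos θ_2 = (13.6547−2²−2²)/(2·2·2) = 0.7068; θ_2 = 45.0217° (elbow-up)
β = atan2(-0.4821,3.6636) = -7.4973°; ψ = atan2(1.4147,3.4137) = 22.5109°
θ_1 = β − ψ = -30.0081°
θ_3 = φ − θ_1 − θ_2 = -120.0136° (wrapped to (-180°,180°])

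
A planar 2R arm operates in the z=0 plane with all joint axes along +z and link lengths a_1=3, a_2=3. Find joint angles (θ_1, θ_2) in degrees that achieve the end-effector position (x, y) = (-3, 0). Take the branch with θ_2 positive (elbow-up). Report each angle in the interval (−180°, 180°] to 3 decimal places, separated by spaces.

cos θ_2 = (9.0000−3²−3²)/(2·3·3) = -0.5000; θ_2 = 120.0000° (elbow-up)
β = atan2(0.0000,-3.0000) = 180.0000°; ψ = atan2(2.5981,1.5000) = 60.0000°
θ_1 = β − ψ = 120.0000°

120.000 120.000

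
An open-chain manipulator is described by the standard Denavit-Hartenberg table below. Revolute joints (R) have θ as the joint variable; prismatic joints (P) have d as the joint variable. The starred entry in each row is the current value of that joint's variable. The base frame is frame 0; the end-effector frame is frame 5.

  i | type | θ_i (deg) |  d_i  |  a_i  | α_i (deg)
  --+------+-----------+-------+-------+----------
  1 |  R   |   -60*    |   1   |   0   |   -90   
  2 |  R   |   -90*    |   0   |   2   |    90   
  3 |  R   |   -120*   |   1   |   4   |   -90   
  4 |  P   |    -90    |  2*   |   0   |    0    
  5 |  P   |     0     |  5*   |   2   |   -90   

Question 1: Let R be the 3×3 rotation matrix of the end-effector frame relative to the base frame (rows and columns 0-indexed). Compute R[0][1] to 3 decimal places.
End-effector y-axis (col 1 of R) = (0.4330,0.2500,-0.8660)
R[0][1] = 0.4330

0.433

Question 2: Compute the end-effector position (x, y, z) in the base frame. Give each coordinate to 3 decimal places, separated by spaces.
-7.531 -0.884 7.062

after link 1: o_1 = (0.0000, 0.0000, 1.0000)
after link 2: o_2 = (-0.0000, -0.0000, 3.0000)
after link 3: o_3 = (-3.5000, -0.8660, 1.0000)
after link 4: o_4 = (-4.3660, -1.3660, 2.7321)
after link 5: o_5 = (-7.5311, -0.8840, 7.0622)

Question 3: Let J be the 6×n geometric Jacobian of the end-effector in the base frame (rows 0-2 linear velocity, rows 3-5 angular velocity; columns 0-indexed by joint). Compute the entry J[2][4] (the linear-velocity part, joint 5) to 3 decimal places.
0.866

prismatic axis z_4 = (-0.4330,-0.2500,0.8660)
J_v[:, 4] = z_4; J_ω[:, 4] = (0,0,0)
entry J[2][4] = 0.8660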